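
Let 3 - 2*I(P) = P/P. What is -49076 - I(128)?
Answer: -49077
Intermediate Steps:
I(P) = 1 (I(P) = 3/2 - P/(2*P) = 3/2 - 1/2*1 = 3/2 - 1/2 = 1)
-49076 - I(128) = -49076 - 1*1 = -49076 - 1 = -49077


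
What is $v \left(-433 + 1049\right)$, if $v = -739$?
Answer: $-455224$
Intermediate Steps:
$v \left(-433 + 1049\right) = - 739 \left(-433 + 1049\right) = \left(-739\right) 616 = -455224$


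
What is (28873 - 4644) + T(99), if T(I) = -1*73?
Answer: 24156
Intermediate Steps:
T(I) = -73
(28873 - 4644) + T(99) = (28873 - 4644) - 73 = 24229 - 73 = 24156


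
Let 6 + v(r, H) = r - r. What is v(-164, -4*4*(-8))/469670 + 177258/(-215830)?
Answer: -4162702992/5068443805 ≈ -0.82130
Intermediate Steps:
v(r, H) = -6 (v(r, H) = -6 + (r - r) = -6 + 0 = -6)
v(-164, -4*4*(-8))/469670 + 177258/(-215830) = -6/469670 + 177258/(-215830) = -6*1/469670 + 177258*(-1/215830) = -3/234835 - 88629/107915 = -4162702992/5068443805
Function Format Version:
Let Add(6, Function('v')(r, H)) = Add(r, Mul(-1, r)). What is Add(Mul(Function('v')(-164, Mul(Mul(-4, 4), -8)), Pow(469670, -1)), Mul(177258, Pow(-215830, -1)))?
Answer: Rational(-4162702992, 5068443805) ≈ -0.82130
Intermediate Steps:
Function('v')(r, H) = -6 (Function('v')(r, H) = Add(-6, Add(r, Mul(-1, r))) = Add(-6, 0) = -6)
Add(Mul(Function('v')(-164, Mul(Mul(-4, 4), -8)), Pow(469670, -1)), Mul(177258, Pow(-215830, -1))) = Add(Mul(-6, Pow(469670, -1)), Mul(177258, Pow(-215830, -1))) = Add(Mul(-6, Rational(1, 469670)), Mul(177258, Rational(-1, 215830))) = Add(Rational(-3, 234835), Rational(-88629, 107915)) = Rational(-4162702992, 5068443805)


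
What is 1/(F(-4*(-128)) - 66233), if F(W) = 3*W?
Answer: -1/64697 ≈ -1.5457e-5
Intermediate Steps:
1/(F(-4*(-128)) - 66233) = 1/(3*(-4*(-128)) - 66233) = 1/(3*512 - 66233) = 1/(1536 - 66233) = 1/(-64697) = -1/64697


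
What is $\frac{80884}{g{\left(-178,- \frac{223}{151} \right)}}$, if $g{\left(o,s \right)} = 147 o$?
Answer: $- \frac{40442}{13083} \approx -3.0912$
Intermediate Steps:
$\frac{80884}{g{\left(-178,- \frac{223}{151} \right)}} = \frac{80884}{147 \left(-178\right)} = \frac{80884}{-26166} = 80884 \left(- \frac{1}{26166}\right) = - \frac{40442}{13083}$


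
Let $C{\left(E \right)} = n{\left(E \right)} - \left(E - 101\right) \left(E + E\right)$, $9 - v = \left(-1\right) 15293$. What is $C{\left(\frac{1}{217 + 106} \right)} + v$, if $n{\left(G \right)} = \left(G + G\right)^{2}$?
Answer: $\frac{1596507606}{104329} \approx 15303.0$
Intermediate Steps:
$v = 15302$ ($v = 9 - \left(-1\right) 15293 = 9 - -15293 = 9 + 15293 = 15302$)
$n{\left(G \right)} = 4 G^{2}$ ($n{\left(G \right)} = \left(2 G\right)^{2} = 4 G^{2}$)
$C{\left(E \right)} = 4 E^{2} - 2 E \left(-101 + E\right)$ ($C{\left(E \right)} = 4 E^{2} - \left(E - 101\right) \left(E + E\right) = 4 E^{2} - \left(-101 + E\right) 2 E = 4 E^{2} - 2 E \left(-101 + E\right)$)
$C{\left(\frac{1}{217 + 106} \right)} + v = \frac{2 \left(101 + \frac{1}{217 + 106}\right)}{217 + 106} + 15302 = \frac{2 \left(101 + \frac{1}{323}\right)}{323} + 15302 = 2 \cdot \frac{1}{323} \left(101 + \frac{1}{323}\right) + 15302 = 2 \cdot \frac{1}{323} \cdot \frac{32624}{323} + 15302 = \frac{65248}{104329} + 15302 = \frac{1596507606}{104329}$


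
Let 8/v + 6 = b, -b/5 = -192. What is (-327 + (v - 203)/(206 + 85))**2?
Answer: 2069041332464656/19267383249 ≈ 1.0739e+5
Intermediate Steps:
b = 960 (b = -5*(-192) = 960)
v = 4/477 (v = 8/(-6 + 960) = 8/954 = 8*(1/954) = 4/477 ≈ 0.0083857)
(-327 + (v - 203)/(206 + 85))**2 = (-327 + (4/477 - 203)/(206 + 85))**2 = (-327 - 96827/477/291)**2 = (-327 - 96827/477*1/291)**2 = (-327 - 96827/138807)**2 = (-45486716/138807)**2 = 2069041332464656/19267383249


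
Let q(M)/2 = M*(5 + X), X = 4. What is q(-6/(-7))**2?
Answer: 11664/49 ≈ 238.04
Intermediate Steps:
q(M) = 18*M (q(M) = 2*(M*(5 + 4)) = 2*(M*9) = 2*(9*M) = 18*M)
q(-6/(-7))**2 = (18*(-6/(-7)))**2 = (18*(-6*(-1/7)))**2 = (18*(6/7))**2 = (108/7)**2 = 11664/49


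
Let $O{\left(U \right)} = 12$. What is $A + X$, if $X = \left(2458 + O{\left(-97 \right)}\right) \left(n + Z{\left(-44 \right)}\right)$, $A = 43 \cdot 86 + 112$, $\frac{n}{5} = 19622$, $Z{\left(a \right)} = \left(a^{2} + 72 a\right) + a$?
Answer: $239183790$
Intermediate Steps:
$Z{\left(a \right)} = a^{2} + 73 a$
$n = 98110$ ($n = 5 \cdot 19622 = 98110$)
$A = 3810$ ($A = 3698 + 112 = 3810$)
$X = 239179980$ ($X = \left(2458 + 12\right) \left(98110 - 44 \left(73 - 44\right)\right) = 2470 \left(98110 - 1276\right) = 2470 \cdot 96834 = 239179980$)
$A + X = 3810 + 239179980 = 239183790$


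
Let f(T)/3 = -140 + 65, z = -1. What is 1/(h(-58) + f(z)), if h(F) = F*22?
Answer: -1/1501 ≈ -0.00066622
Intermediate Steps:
f(T) = -225 (f(T) = 3*(-140 + 65) = 3*(-75) = -225)
h(F) = 22*F
1/(h(-58) + f(z)) = 1/(22*(-58) - 225) = 1/(-1276 - 225) = 1/(-1501) = -1/1501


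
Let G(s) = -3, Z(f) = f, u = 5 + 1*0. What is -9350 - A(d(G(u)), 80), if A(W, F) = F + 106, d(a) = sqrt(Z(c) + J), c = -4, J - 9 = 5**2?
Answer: -9536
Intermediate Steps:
J = 34 (J = 9 + 5**2 = 9 + 25 = 34)
u = 5 (u = 5 + 0 = 5)
d(a) = sqrt(30) (d(a) = sqrt(-4 + 34) = sqrt(30))
A(W, F) = 106 + F
-9350 - A(d(G(u)), 80) = -9350 - (106 + 80) = -9350 - 1*186 = -9350 - 186 = -9536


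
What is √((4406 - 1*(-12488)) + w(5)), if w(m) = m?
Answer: √16899 ≈ 130.00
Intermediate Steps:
√((4406 - 1*(-12488)) + w(5)) = √((4406 - 1*(-12488)) + 5) = √((4406 + 12488) + 5) = √(16894 + 5) = √16899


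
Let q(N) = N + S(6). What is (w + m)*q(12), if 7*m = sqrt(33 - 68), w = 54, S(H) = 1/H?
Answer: 657 + 73*I*sqrt(35)/42 ≈ 657.0 + 10.283*I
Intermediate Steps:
q(N) = 1/6 + N (q(N) = N + 1/6 = 1/6 + N)
m = I*sqrt(35)/7 (m = sqrt(33 - 68)/7 = sqrt(-35)/7 = (I*sqrt(35))/7 = I*sqrt(35)/7 ≈ 0.84515*I)
(w + m)*q(12) = (54 + I*sqrt(35)/7)*(1/6 + 12) = (54 + I*sqrt(35)/7)*(73/6) = 657 + 73*I*sqrt(35)/42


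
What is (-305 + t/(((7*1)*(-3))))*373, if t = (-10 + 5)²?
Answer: -2398390/21 ≈ -1.1421e+5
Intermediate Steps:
t = 25 (t = (-5)² = 25)
(-305 + t/(((7*1)*(-3))))*373 = (-305 + 25/(((7*1)*(-3))))*373 = (-305 + 25/((7*(-3))))*373 = (-305 + 25/(-21))*373 = (-305 + 25*(-1/21))*373 = (-305 - 25/21)*373 = -6430/21*373 = -2398390/21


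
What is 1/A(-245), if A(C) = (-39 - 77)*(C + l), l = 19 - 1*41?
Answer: 1/30972 ≈ 3.2287e-5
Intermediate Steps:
l = -22 (l = 19 - 41 = -22)
A(C) = 2552 - 116*C (A(C) = (-39 - 77)*(C - 22) = -116*(-22 + C) = 2552 - 116*C)
1/A(-245) = 1/(2552 - 116*(-245)) = 1/(2552 + 28420) = 1/30972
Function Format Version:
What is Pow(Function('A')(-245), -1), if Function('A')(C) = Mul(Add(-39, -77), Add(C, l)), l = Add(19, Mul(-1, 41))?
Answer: Rational(1, 30972) ≈ 3.2287e-5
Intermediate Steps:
l = -22 (l = Add(19, -41) = -22)
Function('A')(C) = Add(2552, Mul(-116, C)) (Function('A')(C) = Mul(Add(-39, -77), Add(C, -22)) = Mul(-116, Add(-22, C)) = Add(2552, Mul(-116, C)))
Pow(Function('A')(-245), -1) = Pow(Add(2552, Mul(-116, -245)), -1) = Pow(Add(2552, 28420), -1) = Pow(30972, -1) = Rational(1, 30972)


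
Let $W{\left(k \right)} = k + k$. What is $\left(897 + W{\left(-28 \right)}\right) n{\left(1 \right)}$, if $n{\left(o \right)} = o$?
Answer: $841$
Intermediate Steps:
$W{\left(k \right)} = 2 k$
$\left(897 + W{\left(-28 \right)}\right) n{\left(1 \right)} = \left(897 + 2 \left(-28\right)\right) 1 = \left(897 - 56\right) 1 = 841 \cdot 1 = 841$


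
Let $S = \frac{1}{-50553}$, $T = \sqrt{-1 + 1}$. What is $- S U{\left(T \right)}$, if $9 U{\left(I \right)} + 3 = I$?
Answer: $- \frac{1}{151659} \approx -6.5937 \cdot 10^{-6}$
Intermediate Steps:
$T = 0$ ($T = \sqrt{0} = 0$)
$U{\left(I \right)} = - \frac{1}{3} + \frac{I}{9}$
$S = - \frac{1}{50553} \approx -1.9781 \cdot 10^{-5}$
$- S U{\left(T \right)} = - \frac{\left(-1\right) \left(- \frac{1}{3} + \frac{1}{9} \cdot 0\right)}{50553} = - \frac{\left(-1\right) \left(- \frac{1}{3} + 0\right)}{50553} = - \frac{\left(-1\right) \left(-1\right)}{50553 \cdot 3} = \left(-1\right) \frac{1}{151659} = - \frac{1}{151659}$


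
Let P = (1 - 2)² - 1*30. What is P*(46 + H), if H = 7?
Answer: -1537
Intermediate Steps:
P = -29 (P = (-1)² - 30 = 1 - 30 = -29)
P*(46 + H) = -29*(46 + 7) = -29*53 = -1537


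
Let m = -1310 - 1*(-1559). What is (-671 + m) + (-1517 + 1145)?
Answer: -794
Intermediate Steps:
m = 249 (m = -1310 + 1559 = 249)
(-671 + m) + (-1517 + 1145) = (-671 + 249) + (-1517 + 1145) = -422 - 372 = -794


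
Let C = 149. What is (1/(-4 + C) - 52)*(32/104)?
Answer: -30156/1885 ≈ -15.998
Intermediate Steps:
(1/(-4 + C) - 52)*(32/104) = (1/(-4 + 149) - 52)*(32/104) = (1/145 - 52)*(32*(1/104)) = (1/145 - 52)*(4/13) = -7539/145*4/13 = -30156/1885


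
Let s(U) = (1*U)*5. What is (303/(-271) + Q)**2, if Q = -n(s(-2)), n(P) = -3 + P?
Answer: 10368400/73441 ≈ 141.18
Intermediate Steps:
s(U) = 5*U (s(U) = U*5 = 5*U)
Q = 13 (Q = -(-3 + 5*(-2)) = -(-3 - 10) = -1*(-13) = 13)
(303/(-271) + Q)**2 = (303/(-271) + 13)**2 = (303*(-1/271) + 13)**2 = (-303/271 + 13)**2 = (3220/271)**2 = 10368400/73441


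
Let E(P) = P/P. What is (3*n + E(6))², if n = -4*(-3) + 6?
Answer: 3025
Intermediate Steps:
E(P) = 1
n = 18 (n = 12 + 6 = 18)
(3*n + E(6))² = (3*18 + 1)² = (54 + 1)² = 55² = 3025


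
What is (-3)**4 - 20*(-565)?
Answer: 11381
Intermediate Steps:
(-3)**4 - 20*(-565) = 81 + 11300 = 11381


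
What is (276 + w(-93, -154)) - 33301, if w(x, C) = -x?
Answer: -32932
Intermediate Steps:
(276 + w(-93, -154)) - 33301 = (276 - 1*(-93)) - 33301 = (276 + 93) - 33301 = 369 - 33301 = -32932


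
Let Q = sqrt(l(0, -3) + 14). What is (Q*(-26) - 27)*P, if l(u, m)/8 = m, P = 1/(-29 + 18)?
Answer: 27/11 + 26*I*sqrt(10)/11 ≈ 2.4545 + 7.4745*I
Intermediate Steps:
P = -1/11 (P = 1/(-11) = -1/11 ≈ -0.090909)
l(u, m) = 8*m
Q = I*sqrt(10) (Q = sqrt(8*(-3) + 14) = sqrt(-24 + 14) = sqrt(-10) = I*sqrt(10) ≈ 3.1623*I)
(Q*(-26) - 27)*P = ((I*sqrt(10))*(-26) - 27)*(-1/11) = (-26*I*sqrt(10) - 27)*(-1/11) = (-27 - 26*I*sqrt(10))*(-1/11) = 27/11 + 26*I*sqrt(10)/11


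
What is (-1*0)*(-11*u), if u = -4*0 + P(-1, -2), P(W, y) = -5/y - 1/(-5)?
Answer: 0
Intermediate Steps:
P(W, y) = 1/5 - 5/y (P(W, y) = -5/y - 1*(-1/5) = -5/y + 1/5 = 1/5 - 5/y)
u = 27/10 (u = -4*0 + (1/5)*(-25 - 2)/(-2) = 0 + (1/5)*(-1/2)*(-27) = 0 + 27/10 = 27/10 ≈ 2.7000)
(-1*0)*(-11*u) = (-1*0)*(-11*27/10) = 0*(-297/10) = 0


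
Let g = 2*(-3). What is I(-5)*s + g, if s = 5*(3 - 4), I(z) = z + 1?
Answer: 14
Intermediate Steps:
I(z) = 1 + z
s = -5 (s = 5*(-1) = -5)
g = -6
I(-5)*s + g = (1 - 5)*(-5) - 6 = -4*(-5) - 6 = 20 - 6 = 14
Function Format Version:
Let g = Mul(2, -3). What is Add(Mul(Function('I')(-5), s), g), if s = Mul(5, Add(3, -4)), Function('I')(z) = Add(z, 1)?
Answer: 14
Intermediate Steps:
Function('I')(z) = Add(1, z)
s = -5 (s = Mul(5, -1) = -5)
g = -6
Add(Mul(Function('I')(-5), s), g) = Add(Mul(Add(1, -5), -5), -6) = Add(Mul(-4, -5), -6) = Add(20, -6) = 14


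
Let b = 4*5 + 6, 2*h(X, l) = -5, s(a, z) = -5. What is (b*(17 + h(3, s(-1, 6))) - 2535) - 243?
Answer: -2401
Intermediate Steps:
h(X, l) = -5/2 (h(X, l) = (½)*(-5) = -5/2)
b = 26 (b = 20 + 6 = 26)
(b*(17 + h(3, s(-1, 6))) - 2535) - 243 = (26*(17 - 5/2) - 2535) - 243 = (26*(29/2) - 2535) - 243 = (377 - 2535) - 243 = -2158 - 243 = -2401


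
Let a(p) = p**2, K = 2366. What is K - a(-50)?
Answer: -134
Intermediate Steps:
K - a(-50) = 2366 - 1*(-50)**2 = 2366 - 1*2500 = 2366 - 2500 = -134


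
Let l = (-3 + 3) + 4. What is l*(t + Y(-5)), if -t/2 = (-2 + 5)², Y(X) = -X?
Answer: -52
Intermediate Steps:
t = -18 (t = -2*(-2 + 5)² = -2*3² = -2*9 = -18)
l = 4 (l = 0 + 4 = 4)
l*(t + Y(-5)) = 4*(-18 - 1*(-5)) = 4*(-18 + 5) = 4*(-13) = -52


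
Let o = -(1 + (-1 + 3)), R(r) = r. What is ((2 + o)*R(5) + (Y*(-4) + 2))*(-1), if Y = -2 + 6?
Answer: 19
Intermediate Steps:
Y = 4
o = -3 (o = -(1 + 2) = -1*3 = -3)
((2 + o)*R(5) + (Y*(-4) + 2))*(-1) = ((2 - 3)*5 + (4*(-4) + 2))*(-1) = (-1*5 + (-16 + 2))*(-1) = (-5 - 14)*(-1) = -19*(-1) = 19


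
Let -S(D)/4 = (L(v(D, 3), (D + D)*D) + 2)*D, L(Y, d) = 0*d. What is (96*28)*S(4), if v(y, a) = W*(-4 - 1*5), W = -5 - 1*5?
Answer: -86016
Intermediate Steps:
W = -10 (W = -5 - 5 = -10)
v(y, a) = 90 (v(y, a) = -10*(-4 - 1*5) = -10*(-4 - 5) = -10*(-9) = 90)
L(Y, d) = 0
S(D) = -8*D (S(D) = -4*(0 + 2)*D = -8*D)
(96*28)*S(4) = (96*28)*(-8*4) = 2688*(-32) = -86016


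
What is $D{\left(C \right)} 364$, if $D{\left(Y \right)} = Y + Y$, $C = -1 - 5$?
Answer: $-4368$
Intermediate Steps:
$C = -6$
$D{\left(Y \right)} = 2 Y$
$D{\left(C \right)} 364 = 2 \left(-6\right) 364 = \left(-12\right) 364 = -4368$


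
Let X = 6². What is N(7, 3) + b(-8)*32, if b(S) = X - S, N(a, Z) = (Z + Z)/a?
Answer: 9862/7 ≈ 1408.9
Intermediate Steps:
X = 36
N(a, Z) = 2*Z/a (N(a, Z) = (2*Z)/a = 2*Z/a)
b(S) = 36 - S
N(7, 3) + b(-8)*32 = 2*3/7 + (36 - 1*(-8))*32 = 2*3*(⅐) + (36 + 8)*32 = 6/7 + 44*32 = 6/7 + 1408 = 9862/7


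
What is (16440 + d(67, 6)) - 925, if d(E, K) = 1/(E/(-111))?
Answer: 1039394/67 ≈ 15513.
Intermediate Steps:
d(E, K) = -111/E (d(E, K) = 1/(E*(-1/111)) = 1/(-E/111) = -111/E)
(16440 + d(67, 6)) - 925 = (16440 - 111/67) - 925 = 1101369/67 - 925 = 1039394/67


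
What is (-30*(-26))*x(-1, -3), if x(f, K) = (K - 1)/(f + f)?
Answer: 1560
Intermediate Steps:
x(f, K) = (-1 + K)/(2*f) (x(f, K) = (-1 + K)/((2*f)) = (-1 + K)*(1/(2*f)) = (-1 + K)/(2*f))
(-30*(-26))*x(-1, -3) = (-30*(-26))*((½)*(-1 - 3)/(-1)) = 780*((½)*(-1)*(-4)) = 780*2 = 1560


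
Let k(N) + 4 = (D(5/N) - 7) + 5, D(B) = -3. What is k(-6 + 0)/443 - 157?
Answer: -69560/443 ≈ -157.02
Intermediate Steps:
k(N) = -9 (k(N) = -4 + ((-3 - 7) + 5) = -4 + (-10 + 5) = -4 - 5 = -9)
k(-6 + 0)/443 - 157 = -9/443 - 157 = -69560/443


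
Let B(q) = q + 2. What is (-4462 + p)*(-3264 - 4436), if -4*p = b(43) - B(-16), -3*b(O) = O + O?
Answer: 102987500/3 ≈ 3.4329e+7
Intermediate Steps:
B(q) = 2 + q
b(O) = -2*O/3 (b(O) = -(O + O)/3 = -2*O/3)
p = 11/3 (p = -(-⅔*43 - (2 - 16))/4 = -(-86/3 - 1*(-14))/4 = -(-86/3 + 14)/4 = -¼*(-44/3) = 11/3 ≈ 3.6667)
(-4462 + p)*(-3264 - 4436) = (-4462 + 11/3)*(-3264 - 4436) = -13375/3*(-7700) = 102987500/3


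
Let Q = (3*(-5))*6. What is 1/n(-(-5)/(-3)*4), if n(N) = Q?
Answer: -1/90 ≈ -0.011111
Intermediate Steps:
Q = -90 (Q = -15*6 = -90)
n(N) = -90
1/n(-(-5)/(-3)*4) = 1/(-90) = -1/90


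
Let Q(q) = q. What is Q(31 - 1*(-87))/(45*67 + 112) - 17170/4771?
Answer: -900468/252863 ≈ -3.5611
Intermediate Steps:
Q(31 - 1*(-87))/(45*67 + 112) - 17170/4771 = (31 - 1*(-87))/(45*67 + 112) - 17170/4771 = (31 + 87)/(3015 + 112) - 17170*1/4771 = 118/3127 - 17170/4771 = 118*(1/3127) - 17170/4771 = 2/53 - 17170/4771 = -900468/252863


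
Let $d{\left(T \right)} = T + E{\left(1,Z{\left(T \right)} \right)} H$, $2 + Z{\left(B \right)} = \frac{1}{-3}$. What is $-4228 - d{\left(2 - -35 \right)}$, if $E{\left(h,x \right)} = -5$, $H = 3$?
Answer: $-4250$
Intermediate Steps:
$Z{\left(B \right)} = - \frac{7}{3}$ ($Z{\left(B \right)} = -2 + \frac{1}{-3} = -2 - \frac{1}{3} = - \frac{7}{3}$)
$d{\left(T \right)} = -15 + T$ ($d{\left(T \right)} = T - 15 = -15 + T$)
$-4228 - d{\left(2 - -35 \right)} = -4228 - \left(-15 + \left(2 - -35\right)\right) = -4228 - \left(-15 + \left(2 + 35\right)\right) = -4228 - \left(-15 + 37\right) = -4228 - 22 = -4250$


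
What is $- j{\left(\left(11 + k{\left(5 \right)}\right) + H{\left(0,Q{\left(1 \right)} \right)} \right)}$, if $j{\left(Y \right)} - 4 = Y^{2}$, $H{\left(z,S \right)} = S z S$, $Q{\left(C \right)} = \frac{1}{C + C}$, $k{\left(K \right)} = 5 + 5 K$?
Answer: $-1685$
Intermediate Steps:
$Q{\left(C \right)} = \frac{1}{2 C}$
$H{\left(z,S \right)} = z S^{2}$
$j{\left(Y \right)} = 4 + Y^{2}$
$- j{\left(\left(11 + k{\left(5 \right)}\right) + H{\left(0,Q{\left(1 \right)} \right)} \right)} = - (4 + \left(\left(11 + \left(5 + 5 \cdot 5\right)\right) + 0 \left(\frac{1}{2 \cdot 1}\right)^{2}\right)^{2}) = - (4 + \left(\left(11 + \left(5 + 25\right)\right) + 0 \left(\frac{1}{2} \cdot 1\right)^{2}\right)^{2}) = - (4 + \left(\left(11 + 30\right) + \frac{0}{4}\right)^{2}) = - (4 + \left(41 + 0 \cdot \frac{1}{4}\right)^{2}) = - (4 + \left(41 + 0\right)^{2}) = - (4 + 41^{2}) = - (4 + 1681) = \left(-1\right) 1685 = -1685$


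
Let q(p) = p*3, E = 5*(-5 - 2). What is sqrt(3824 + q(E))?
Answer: sqrt(3719) ≈ 60.984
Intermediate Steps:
E = -35 (E = 5*(-7) = -35)
q(p) = 3*p
sqrt(3824 + q(E)) = sqrt(3824 + 3*(-35)) = sqrt(3824 - 105) = sqrt(3719)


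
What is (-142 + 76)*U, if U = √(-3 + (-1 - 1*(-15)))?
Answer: -66*√11 ≈ -218.90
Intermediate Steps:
U = √11 (U = √(-3 + (-1 + 15)) = √(-3 + 14) = √11 ≈ 3.3166)
(-142 + 76)*U = (-142 + 76)*√11 = -66*√11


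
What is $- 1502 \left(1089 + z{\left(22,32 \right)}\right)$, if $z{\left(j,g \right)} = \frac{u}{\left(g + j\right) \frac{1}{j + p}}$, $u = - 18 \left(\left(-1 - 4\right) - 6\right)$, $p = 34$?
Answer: $- \frac{5832266}{3} \approx -1.9441 \cdot 10^{6}$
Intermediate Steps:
$u = 198$ ($u = - 18 \left(-5 - 6\right) = \left(-18\right) \left(-11\right) = 198$)
$z{\left(j,g \right)} = \frac{198 \left(34 + j\right)}{g + j}$ ($z{\left(j,g \right)} = \frac{198}{\left(g + j\right) \frac{1}{j + 34}} = \frac{198}{\left(g + j\right) \frac{1}{34 + j}} = \frac{198}{\frac{1}{34 + j} \left(g + j\right)} = 198 \frac{34 + j}{g + j} = \frac{198 \left(34 + j\right)}{g + j}$)
$- 1502 \left(1089 + z{\left(22,32 \right)}\right) = - 1502 \left(1089 + \frac{198 \left(34 + 22\right)}{32 + 22}\right) = - 1502 \left(1089 + 198 \cdot \frac{1}{54} \cdot 56\right) = - 1502 \left(1089 + \frac{616}{3}\right) = \left(-1502\right) \frac{3883}{3} = - \frac{5832266}{3}$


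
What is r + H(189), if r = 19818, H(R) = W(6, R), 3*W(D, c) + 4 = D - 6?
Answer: 59450/3 ≈ 19817.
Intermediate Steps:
W(D, c) = -10/3 + D/3 (W(D, c) = -4/3 + (D - 6)/3 = -4/3 + (-6 + D)/3 = -4/3 + (-2 + D/3) = -10/3 + D/3)
H(R) = -4/3 (H(R) = -10/3 + (⅓)*6 = -10/3 + 2 = -4/3)
r + H(189) = 19818 - 4/3 = 59450/3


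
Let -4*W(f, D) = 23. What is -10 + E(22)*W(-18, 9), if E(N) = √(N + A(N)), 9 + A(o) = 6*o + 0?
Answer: -10 - 23*√145/4 ≈ -79.239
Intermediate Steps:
W(f, D) = -23/4 (W(f, D) = -¼*23 = -23/4)
A(o) = -9 + 6*o (A(o) = -9 + (6*o + 0) = -9 + 6*o)
E(N) = √(-9 + 7*N) (E(N) = √(N + (-9 + 6*N)) = √(-9 + 7*N))
-10 + E(22)*W(-18, 9) = -10 + √(-9 + 7*22)*(-23/4) = -10 + √(-9 + 154)*(-23/4) = -10 + √145*(-23/4) = -10 - 23*√145/4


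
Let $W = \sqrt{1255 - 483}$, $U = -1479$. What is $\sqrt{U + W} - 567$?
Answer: $-567 + i \sqrt{1479 - 2 \sqrt{193}} \approx -567.0 + 38.095 i$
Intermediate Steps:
$W = 2 \sqrt{193}$ ($W = \sqrt{772} = 2 \sqrt{193} \approx 27.785$)
$\sqrt{U + W} - 567 = \sqrt{-1479 + 2 \sqrt{193}} - 567 = -567 + \sqrt{-1479 + 2 \sqrt{193}}$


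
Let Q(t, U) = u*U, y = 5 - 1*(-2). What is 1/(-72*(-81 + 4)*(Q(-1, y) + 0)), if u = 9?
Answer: 1/349272 ≈ 2.8631e-6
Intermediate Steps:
y = 7 (y = 5 + 2 = 7)
Q(t, U) = 9*U
1/(-72*(-81 + 4)*(Q(-1, y) + 0)) = 1/(-72*(-81 + 4)*(9*7 + 0)) = 1/(-(-5544)*(63 + 0)) = 1/(-(-5544)*63) = 1/(-72*(-4851)) = 1/349272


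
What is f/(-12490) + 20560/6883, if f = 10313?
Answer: 185810021/85968670 ≈ 2.1614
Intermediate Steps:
f/(-12490) + 20560/6883 = 10313/(-12490) + 20560/6883 = 10313*(-1/12490) + 20560*(1/6883) = -10313/12490 + 20560/6883 = 185810021/85968670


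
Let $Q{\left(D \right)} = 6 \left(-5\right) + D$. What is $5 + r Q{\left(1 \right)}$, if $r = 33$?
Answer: $-952$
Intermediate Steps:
$Q{\left(D \right)} = -30 + D$
$5 + r Q{\left(1 \right)} = 5 + 33 \left(-30 + 1\right) = 5 + 33 \left(-29\right) = 5 - 957 = -952$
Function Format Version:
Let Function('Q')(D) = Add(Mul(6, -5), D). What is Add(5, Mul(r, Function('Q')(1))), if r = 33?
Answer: -952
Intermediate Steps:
Function('Q')(D) = Add(-30, D)
Add(5, Mul(r, Function('Q')(1))) = Add(5, Mul(33, Add(-30, 1))) = Add(5, Mul(33, -29)) = Add(5, -957) = -952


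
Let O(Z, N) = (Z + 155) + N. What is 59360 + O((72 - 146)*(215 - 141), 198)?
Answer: 54237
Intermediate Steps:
O(Z, N) = 155 + N + Z (O(Z, N) = (155 + Z) + N = 155 + N + Z)
59360 + O((72 - 146)*(215 - 141), 198) = 59360 + (155 + 198 + (72 - 146)*(215 - 141)) = 59360 + (155 + 198 - 74*74) = 59360 + (155 + 198 - 5476) = 59360 - 5123 = 54237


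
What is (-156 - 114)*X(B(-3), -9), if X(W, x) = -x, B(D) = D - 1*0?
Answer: -2430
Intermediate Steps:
B(D) = D (B(D) = D + 0 = D)
(-156 - 114)*X(B(-3), -9) = (-156 - 114)*(-1*(-9)) = -270*9 = -2430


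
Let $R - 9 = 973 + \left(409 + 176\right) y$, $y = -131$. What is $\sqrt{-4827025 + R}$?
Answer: $33 i \sqrt{4502} \approx 2214.2 i$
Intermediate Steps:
$R = -75653$ ($R = 9 + \left(973 + \left(409 + 176\right) \left(-131\right)\right) = 9 + \left(973 + 585 \left(-131\right)\right) = 9 + \left(973 - 76635\right) = 9 - 75662 = -75653$)
$\sqrt{-4827025 + R} = \sqrt{-4827025 - 75653} = \sqrt{-4902678} = 33 i \sqrt{4502}$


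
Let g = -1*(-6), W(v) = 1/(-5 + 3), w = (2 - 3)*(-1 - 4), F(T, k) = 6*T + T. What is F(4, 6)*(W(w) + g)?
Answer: 154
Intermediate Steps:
F(T, k) = 7*T
w = 5 (w = -1*(-5) = 5)
W(v) = -½ (W(v) = 1/(-2) = -½)
g = 6
F(4, 6)*(W(w) + g) = (7*4)*(-½ + 6) = 28*(11/2) = 154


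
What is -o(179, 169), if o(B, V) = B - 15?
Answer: -164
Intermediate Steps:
o(B, V) = -15 + B
-o(179, 169) = -(-15 + 179) = -1*164 = -164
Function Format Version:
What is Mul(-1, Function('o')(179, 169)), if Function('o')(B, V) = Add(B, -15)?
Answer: -164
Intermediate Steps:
Function('o')(B, V) = Add(-15, B)
Mul(-1, Function('o')(179, 169)) = Mul(-1, Add(-15, 179)) = Mul(-1, 164) = -164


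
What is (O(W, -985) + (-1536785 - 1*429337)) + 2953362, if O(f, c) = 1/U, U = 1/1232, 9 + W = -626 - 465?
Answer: 988472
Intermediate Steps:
W = -1100 (W = -9 + (-626 - 465) = -9 - 1091 = -1100)
U = 1/1232 ≈ 0.00081169
O(f, c) = 1232 (O(f, c) = 1/(1/1232) = 1232)
(O(W, -985) + (-1536785 - 1*429337)) + 2953362 = (1232 + (-1536785 - 1*429337)) + 2953362 = (1232 + (-1536785 - 429337)) + 2953362 = (1232 - 1966122) + 2953362 = -1964890 + 2953362 = 988472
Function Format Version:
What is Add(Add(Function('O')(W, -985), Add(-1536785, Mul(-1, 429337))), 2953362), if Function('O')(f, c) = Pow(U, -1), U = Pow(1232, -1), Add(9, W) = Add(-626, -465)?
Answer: 988472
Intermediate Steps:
W = -1100 (W = Add(-9, Add(-626, -465)) = Add(-9, -1091) = -1100)
U = Rational(1, 1232) ≈ 0.00081169
Function('O')(f, c) = 1232 (Function('O')(f, c) = Pow(Rational(1, 1232), -1) = 1232)
Add(Add(Function('O')(W, -985), Add(-1536785, Mul(-1, 429337))), 2953362) = Add(Add(1232, Add(-1536785, Mul(-1, 429337))), 2953362) = Add(Add(1232, Add(-1536785, -429337)), 2953362) = Add(Add(1232, -1966122), 2953362) = Add(-1964890, 2953362) = 988472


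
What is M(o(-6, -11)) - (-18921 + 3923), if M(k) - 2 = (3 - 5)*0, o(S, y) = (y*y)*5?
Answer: 15000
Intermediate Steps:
o(S, y) = 5*y**2 (o(S, y) = y**2*5 = 5*y**2)
M(k) = 2 (M(k) = 2 + (3 - 5)*0 = 2 - 2*0 = 2 + 0 = 2)
M(o(-6, -11)) - (-18921 + 3923) = 2 - (-18921 + 3923) = 2 - 1*(-14998) = 2 + 14998 = 15000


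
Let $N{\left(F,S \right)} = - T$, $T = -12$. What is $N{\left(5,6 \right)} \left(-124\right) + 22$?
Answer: $-1466$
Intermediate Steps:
$N{\left(F,S \right)} = 12$ ($N{\left(F,S \right)} = \left(-1\right) \left(-12\right) = 12$)
$N{\left(5,6 \right)} \left(-124\right) + 22 = 12 \left(-124\right) + 22 = -1488 + 22 = -1466$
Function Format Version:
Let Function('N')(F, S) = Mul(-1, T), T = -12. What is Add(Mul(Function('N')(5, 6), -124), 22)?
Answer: -1466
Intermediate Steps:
Function('N')(F, S) = 12 (Function('N')(F, S) = Mul(-1, -12) = 12)
Add(Mul(Function('N')(5, 6), -124), 22) = Add(Mul(12, -124), 22) = Add(-1488, 22) = -1466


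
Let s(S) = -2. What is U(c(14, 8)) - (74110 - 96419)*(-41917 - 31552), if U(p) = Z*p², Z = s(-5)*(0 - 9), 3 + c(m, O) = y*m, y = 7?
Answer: -1638857471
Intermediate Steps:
c(m, O) = -3 + 7*m
Z = 18 (Z = -2*(0 - 9) = -2*(-9) = 18)
U(p) = 18*p²
U(c(14, 8)) - (74110 - 96419)*(-41917 - 31552) = 18*(-3 + 7*14)² - (74110 - 96419)*(-41917 - 31552) = 18*(-3 + 98)² - (-22309)*(-73469) = 18*95² - 1*1639019921 = 18*9025 - 1639019921 = 162450 - 1639019921 = -1638857471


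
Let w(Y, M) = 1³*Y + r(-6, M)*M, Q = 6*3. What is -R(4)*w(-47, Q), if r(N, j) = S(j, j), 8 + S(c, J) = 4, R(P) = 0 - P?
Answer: -476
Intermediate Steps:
R(P) = -P
S(c, J) = -4 (S(c, J) = -8 + 4 = -4)
Q = 18
r(N, j) = -4
w(Y, M) = Y - 4*M (w(Y, M) = 1³*Y - 4*M = 1*Y - 4*M = Y - 4*M)
-R(4)*w(-47, Q) = -(-1*4)*(-47 - 4*18) = -(-4)*(-47 - 72) = -(-4)*(-119) = -1*476 = -476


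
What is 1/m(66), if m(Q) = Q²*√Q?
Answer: √66/287496 ≈ 2.8258e-5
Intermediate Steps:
m(Q) = Q^(5/2)
1/m(66) = 1/(66^(5/2)) = 1/(4356*√66) = √66/287496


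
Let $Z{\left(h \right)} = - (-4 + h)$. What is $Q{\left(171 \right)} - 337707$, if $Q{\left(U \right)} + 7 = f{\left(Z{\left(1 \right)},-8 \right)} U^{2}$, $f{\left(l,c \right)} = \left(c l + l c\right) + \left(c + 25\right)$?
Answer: $-1244185$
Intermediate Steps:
$Z{\left(h \right)} = 4 - h$
$f{\left(l,c \right)} = 25 + c + 2 c l$ ($f{\left(l,c \right)} = \left(c l + c l\right) + \left(25 + c\right) = 2 c l + \left(25 + c\right) = 25 + c + 2 c l$)
$Q{\left(U \right)} = -7 - 31 U^{2}$ ($Q{\left(U \right)} = -7 + \left(25 - 8 + 2 \left(-8\right) \left(4 - 1\right)\right) U^{2} = -7 + \left(25 - 8 + 2 \left(-8\right) 3\right) U^{2} = -7 + \left(25 - 8 - 48\right) U^{2} = -7 - 31 U^{2}$)
$Q{\left(171 \right)} - 337707 = \left(-7 - 31 \cdot 171^{2}\right) - 337707 = \left(-7 - 906471\right) - 337707 = -906478 - 337707 = -1244185$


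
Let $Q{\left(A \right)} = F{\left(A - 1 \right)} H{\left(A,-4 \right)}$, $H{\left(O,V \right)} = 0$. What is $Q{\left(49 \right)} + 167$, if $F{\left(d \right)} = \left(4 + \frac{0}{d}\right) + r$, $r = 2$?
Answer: $167$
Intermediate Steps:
$F{\left(d \right)} = 6$ ($F{\left(d \right)} = \left(4 + \frac{0}{d}\right) + 2 = \left(4 + 0\right) + 2 = 4 + 2 = 6$)
$Q{\left(A \right)} = 0$ ($Q{\left(A \right)} = 6 \cdot 0 = 0$)
$Q{\left(49 \right)} + 167 = 0 + 167 = 167$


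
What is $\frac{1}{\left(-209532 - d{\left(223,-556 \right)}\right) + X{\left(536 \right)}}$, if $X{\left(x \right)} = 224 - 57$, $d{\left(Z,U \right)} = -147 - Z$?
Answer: $- \frac{1}{208995} \approx -4.7848 \cdot 10^{-6}$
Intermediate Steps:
$X{\left(x \right)} = 167$ ($X{\left(x \right)} = 224 - 57 = 167$)
$\frac{1}{\left(-209532 - d{\left(223,-556 \right)}\right) + X{\left(536 \right)}} = \frac{1}{\left(-209532 - \left(-147 - 223\right)\right) + 167} = \frac{1}{\left(-209532 - -370\right) + 167} = \frac{1}{\left(-209532 + 370\right) + 167} = \frac{1}{-209162 + 167} = \frac{1}{-208995} = - \frac{1}{208995}$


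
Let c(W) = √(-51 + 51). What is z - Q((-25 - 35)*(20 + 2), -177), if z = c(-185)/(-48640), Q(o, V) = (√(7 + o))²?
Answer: 1313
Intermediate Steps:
c(W) = 0 (c(W) = √0 = 0)
Q(o, V) = 7 + o
z = 0 (z = 0/(-48640) = 0*(-1/48640) = 0)
z - Q((-25 - 35)*(20 + 2), -177) = 0 - (7 + (-25 - 35)*(20 + 2)) = 0 - (7 - 60*22) = 0 - (7 - 1320) = 0 - 1*(-1313) = 0 + 1313 = 1313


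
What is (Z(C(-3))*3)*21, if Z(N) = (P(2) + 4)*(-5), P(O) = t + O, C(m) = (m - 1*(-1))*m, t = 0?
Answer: -1890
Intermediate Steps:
C(m) = m*(1 + m) (C(m) = (m + 1)*m = (1 + m)*m = m*(1 + m))
P(O) = O (P(O) = 0 + O = O)
Z(N) = -30 (Z(N) = (2 + 4)*(-5) = 6*(-5) = -30)
(Z(C(-3))*3)*21 = -30*3*21 = -90*21 = -1890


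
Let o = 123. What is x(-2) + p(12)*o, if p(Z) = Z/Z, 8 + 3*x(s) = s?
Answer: 359/3 ≈ 119.67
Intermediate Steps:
x(s) = -8/3 + s/3
p(Z) = 1
x(-2) + p(12)*o = (-8/3 + (⅓)*(-2)) + 1*123 = (-8/3 - ⅔) + 123 = -10/3 + 123 = 359/3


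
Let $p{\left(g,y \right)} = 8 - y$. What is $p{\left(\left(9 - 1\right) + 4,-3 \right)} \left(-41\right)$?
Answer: $-451$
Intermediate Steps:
$p{\left(\left(9 - 1\right) + 4,-3 \right)} \left(-41\right) = \left(8 - -3\right) \left(-41\right) = \left(8 + 3\right) \left(-41\right) = 11 \left(-41\right) = -451$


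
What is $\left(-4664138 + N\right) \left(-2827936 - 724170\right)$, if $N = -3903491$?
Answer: $30433126376674$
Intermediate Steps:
$\left(-4664138 + N\right) \left(-2827936 - 724170\right) = \left(-4664138 - 3903491\right) \left(-2827936 - 724170\right) = \left(-8567629\right) \left(-3552106\right) = 30433126376674$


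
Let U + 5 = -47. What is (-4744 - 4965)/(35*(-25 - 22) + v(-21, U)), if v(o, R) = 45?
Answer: 9709/1600 ≈ 6.0681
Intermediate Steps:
U = -52 (U = -5 - 47 = -52)
(-4744 - 4965)/(35*(-25 - 22) + v(-21, U)) = (-4744 - 4965)/(35*(-25 - 22) + 45) = -9709/(35*(-47) + 45) = -9709/(-1645 + 45) = -9709/(-1600) = -9709*(-1/1600) = 9709/1600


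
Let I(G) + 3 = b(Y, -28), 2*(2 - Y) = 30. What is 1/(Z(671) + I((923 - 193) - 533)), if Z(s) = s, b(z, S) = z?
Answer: 1/655 ≈ 0.0015267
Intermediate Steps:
Y = -13 (Y = 2 - 1/2*30 = 2 - 15 = -13)
I(G) = -16 (I(G) = -3 - 13 = -16)
1/(Z(671) + I((923 - 193) - 533)) = 1/(671 - 16) = 1/655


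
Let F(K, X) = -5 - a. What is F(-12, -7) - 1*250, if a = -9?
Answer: -246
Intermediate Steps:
F(K, X) = 4 (F(K, X) = -5 - 1*(-9) = -5 + 9 = 4)
F(-12, -7) - 1*250 = 4 - 1*250 = 4 - 250 = -246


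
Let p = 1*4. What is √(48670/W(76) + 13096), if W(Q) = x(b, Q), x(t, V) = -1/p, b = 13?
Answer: 12*I*√1261 ≈ 426.13*I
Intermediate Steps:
p = 4
x(t, V) = -¼ (x(t, V) = -1/4 = -1*¼ = -¼)
W(Q) = -¼
√(48670/W(76) + 13096) = √(48670/(-¼) + 13096) = √(48670*(-4) + 13096) = √(-194680 + 13096) = √(-181584) = 12*I*√1261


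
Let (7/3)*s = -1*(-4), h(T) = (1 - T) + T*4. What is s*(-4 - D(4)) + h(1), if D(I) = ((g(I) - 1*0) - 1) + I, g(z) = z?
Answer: -104/7 ≈ -14.857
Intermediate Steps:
D(I) = -1 + 2*I (D(I) = ((I - 1*0) - 1) + I = ((I + 0) - 1) + I = (I - 1) + I = (-1 + I) + I = -1 + 2*I)
h(T) = 1 + 3*T (h(T) = (1 - T) + 4*T = 1 + 3*T)
s = 12/7 (s = 3*(-1*(-4))/7 = (3/7)*4 = 12/7 ≈ 1.7143)
s*(-4 - D(4)) + h(1) = 12*(-4 - (-1 + 2*4))/7 + (1 + 3*1) = 12*(-4 - (-1 + 8))/7 + (1 + 3) = 12*(-4 - 1*7)/7 + 4 = 12*(-4 - 7)/7 + 4 = (12/7)*(-11) + 4 = -132/7 + 4 = -104/7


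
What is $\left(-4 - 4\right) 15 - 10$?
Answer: $-130$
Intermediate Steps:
$\left(-4 - 4\right) 15 - 10 = \left(-8\right) 15 - 10 = -120 - 10 = -130$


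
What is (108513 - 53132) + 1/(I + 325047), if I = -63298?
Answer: 14495921370/261749 ≈ 55381.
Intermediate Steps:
(108513 - 53132) + 1/(I + 325047) = (108513 - 53132) + 1/(-63298 + 325047) = 55381 + 1/261749 = 14495921370/261749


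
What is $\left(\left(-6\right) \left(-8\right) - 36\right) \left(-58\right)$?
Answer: $-696$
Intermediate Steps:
$\left(\left(-6\right) \left(-8\right) - 36\right) \left(-58\right) = \left(48 - 36\right) \left(-58\right) = 12 \left(-58\right) = -696$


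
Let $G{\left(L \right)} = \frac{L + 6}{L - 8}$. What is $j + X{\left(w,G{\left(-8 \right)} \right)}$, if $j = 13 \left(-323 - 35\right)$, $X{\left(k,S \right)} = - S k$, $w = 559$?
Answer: $- \frac{37791}{8} \approx -4723.9$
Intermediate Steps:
$G{\left(L \right)} = \frac{6 + L}{-8 + L}$
$X{\left(k,S \right)} = - S k$
$j = -4654$ ($j = 13 \left(-358\right) = -4654$)
$j + X{\left(w,G{\left(-8 \right)} \right)} = -4654 - \frac{6 - 8}{-8 - 8} \cdot 559 = -4654 - \frac{1}{-16} \left(-2\right) 559 = -4654 - \left(- \frac{1}{16}\right) \left(-2\right) 559 = -4654 - \frac{1}{8} \cdot 559 = -4654 - \frac{559}{8} = - \frac{37791}{8}$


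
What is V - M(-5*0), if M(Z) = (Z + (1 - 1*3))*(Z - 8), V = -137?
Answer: -153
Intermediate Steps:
M(Z) = (-8 + Z)*(-2 + Z) (M(Z) = (Z + (1 - 3))*(-8 + Z) = (Z - 2)*(-8 + Z) = (-2 + Z)*(-8 + Z) = (-8 + Z)*(-2 + Z))
V - M(-5*0) = -137 - (16 + (-5*0)² - (-50)*0) = -137 - (16 + 0² - 10*0) = -137 - (16 + 0 + 0) = -137 - 1*16 = -137 - 16 = -153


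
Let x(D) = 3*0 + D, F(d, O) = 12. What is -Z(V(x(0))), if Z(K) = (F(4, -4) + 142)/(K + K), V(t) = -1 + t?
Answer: 77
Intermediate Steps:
x(D) = D (x(D) = 0 + D = D)
Z(K) = 77/K (Z(K) = (12 + 142)/(K + K) = 154/((2*K)) = 154*(1/(2*K)) = 77/K)
-Z(V(x(0))) = -77/(-1 + 0) = -77/(-1) = -77*(-1) = -1*(-77) = 77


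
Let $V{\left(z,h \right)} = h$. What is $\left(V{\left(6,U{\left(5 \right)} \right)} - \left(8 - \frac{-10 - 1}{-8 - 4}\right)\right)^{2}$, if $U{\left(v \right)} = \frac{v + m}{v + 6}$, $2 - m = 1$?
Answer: $\frac{744769}{17424} \approx 42.744$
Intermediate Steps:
$m = 1$ ($m = 2 - 1 = 1$)
$U{\left(v \right)} = \frac{1 + v}{6 + v}$ ($U{\left(v \right)} = \frac{v + 1}{v + 6} = \frac{1 + v}{6 + v}$)
$\left(V{\left(6,U{\left(5 \right)} \right)} - \left(8 - \frac{-10 - 1}{-8 - 4}\right)\right)^{2} = \left(\frac{1 + 5}{6 + 5} - \left(8 - \frac{-10 - 1}{-8 - 4}\right)\right)^{2} = \left(\frac{1}{11} \cdot 6 - \left(8 + \frac{11}{-12}\right)\right)^{2} = \left(\frac{1}{11} \cdot 6 - \frac{85}{12}\right)^{2} = \left(\frac{6}{11} + \left(\frac{11}{12} - 8\right)\right)^{2} = \left(\frac{6}{11} - \frac{85}{12}\right)^{2} = \left(- \frac{863}{132}\right)^{2} = \frac{744769}{17424}$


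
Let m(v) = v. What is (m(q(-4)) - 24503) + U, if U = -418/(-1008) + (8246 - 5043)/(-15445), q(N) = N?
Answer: -190767736267/7784280 ≈ -24507.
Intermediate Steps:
U = 1613693/7784280 (U = -418*(-1/1008) + 3203*(-1/15445) = 209/504 - 3203/15445 = 1613693/7784280 ≈ 0.20730)
(m(q(-4)) - 24503) + U = (-4 - 24503) + 1613693/7784280 = -24507 + 1613693/7784280 = -190767736267/7784280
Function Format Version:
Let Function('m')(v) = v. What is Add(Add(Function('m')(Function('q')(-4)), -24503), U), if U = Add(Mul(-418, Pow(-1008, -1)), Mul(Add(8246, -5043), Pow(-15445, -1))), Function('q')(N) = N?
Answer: Rational(-190767736267, 7784280) ≈ -24507.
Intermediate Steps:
U = Rational(1613693, 7784280) (U = Add(Mul(-418, Rational(-1, 1008)), Mul(3203, Rational(-1, 15445))) = Add(Rational(209, 504), Rational(-3203, 15445)) = Rational(1613693, 7784280) ≈ 0.20730)
Add(Add(Function('m')(Function('q')(-4)), -24503), U) = Add(Add(-4, -24503), Rational(1613693, 7784280)) = Add(-24507, Rational(1613693, 7784280)) = Rational(-190767736267, 7784280)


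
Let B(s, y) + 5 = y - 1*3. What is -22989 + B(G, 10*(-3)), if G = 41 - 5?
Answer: -23027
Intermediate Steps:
G = 36
B(s, y) = -8 + y (B(s, y) = -5 + (y - 1*3) = -5 + (y - 3) = -5 + (-3 + y) = -8 + y)
-22989 + B(G, 10*(-3)) = -22989 + (-8 + 10*(-3)) = -22989 + (-8 - 30) = -22989 - 38 = -23027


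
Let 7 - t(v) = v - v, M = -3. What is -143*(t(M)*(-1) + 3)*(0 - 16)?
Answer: -9152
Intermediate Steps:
t(v) = 7 (t(v) = 7 - (v - v) = 7 - 1*0 = 7 + 0 = 7)
-143*(t(M)*(-1) + 3)*(0 - 16) = -143*(7*(-1) + 3)*(0 - 16) = -143*(-7 + 3)*(-16) = -(-572)*(-16) = -143*64 = -9152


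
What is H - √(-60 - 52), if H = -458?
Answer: -458 - 4*I*√7 ≈ -458.0 - 10.583*I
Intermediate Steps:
H - √(-60 - 52) = -458 - √(-60 - 52) = -458 - √(-112) = -458 - 4*I*√7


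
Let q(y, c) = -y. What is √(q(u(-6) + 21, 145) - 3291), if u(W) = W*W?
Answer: 6*I*√93 ≈ 57.862*I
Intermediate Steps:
u(W) = W²
√(q(u(-6) + 21, 145) - 3291) = √(-((-6)² + 21) - 3291) = √(-(36 + 21) - 3291) = √(-1*57 - 3291) = √(-57 - 3291) = √(-3348) = 6*I*√93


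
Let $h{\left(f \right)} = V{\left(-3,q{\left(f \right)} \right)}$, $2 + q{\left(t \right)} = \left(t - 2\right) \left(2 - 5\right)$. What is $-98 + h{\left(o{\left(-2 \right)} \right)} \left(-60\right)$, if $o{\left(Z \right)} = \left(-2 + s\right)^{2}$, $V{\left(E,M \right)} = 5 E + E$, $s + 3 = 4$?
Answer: $982$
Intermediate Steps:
$s = 1$ ($s = -3 + 4 = 1$)
$q{\left(t \right)} = 4 - 3 t$ ($q{\left(t \right)} = -2 + \left(t - 2\right) \left(2 - 5\right) = -2 + \left(-2 + t\right) \left(-3\right) = -2 - \left(-6 + 3 t\right) = 4 - 3 t$)
$V{\left(E,M \right)} = 6 E$
$o{\left(Z \right)} = 1$ ($o{\left(Z \right)} = \left(-2 + 1\right)^{2} = \left(-1\right)^{2} = 1$)
$h{\left(f \right)} = -18$ ($h{\left(f \right)} = 6 \left(-3\right) = -18$)
$-98 + h{\left(o{\left(-2 \right)} \right)} \left(-60\right) = -98 - -1080 = -98 + 1080 = 982$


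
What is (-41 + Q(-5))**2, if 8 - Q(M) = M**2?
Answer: 3364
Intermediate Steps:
Q(M) = 8 - M**2
(-41 + Q(-5))**2 = (-41 + (8 - 1*(-5)**2))**2 = (-41 + (8 - 1*25))**2 = (-41 + (8 - 25))**2 = (-41 - 17)**2 = (-58)**2 = 3364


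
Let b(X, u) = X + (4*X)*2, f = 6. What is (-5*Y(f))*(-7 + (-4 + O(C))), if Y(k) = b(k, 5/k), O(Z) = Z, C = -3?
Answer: 3780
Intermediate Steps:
b(X, u) = 9*X (b(X, u) = X + 8*X = 9*X)
Y(k) = 9*k
(-5*Y(f))*(-7 + (-4 + O(C))) = (-45*6)*(-7 + (-4 - 3)) = (-5*54)*(-7 - 7) = -270*(-14) = 3780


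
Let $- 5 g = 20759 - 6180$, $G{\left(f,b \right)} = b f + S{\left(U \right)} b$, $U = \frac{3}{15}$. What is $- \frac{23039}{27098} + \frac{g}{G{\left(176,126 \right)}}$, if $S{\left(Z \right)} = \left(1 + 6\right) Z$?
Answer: $- \frac{742486615}{757131669} \approx -0.98066$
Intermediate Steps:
$U = \frac{1}{5}$ ($U = 3 \cdot \frac{1}{15} = \frac{1}{5} \approx 0.2$)
$S{\left(Z \right)} = 7 Z$
$G{\left(f,b \right)} = \frac{7 b}{5} + b f$ ($G{\left(f,b \right)} = b f + 7 \cdot \frac{1}{5} b = b f + \frac{7 b}{5} = \frac{7 b}{5} + b f$)
$g = - \frac{14579}{5}$ ($g = - \frac{20759 - 6180}{5} = \left(- \frac{1}{5}\right) 14579 = - \frac{14579}{5} \approx -2915.8$)
$- \frac{23039}{27098} + \frac{g}{G{\left(176,126 \right)}} = - \frac{23039}{27098} - \frac{14579}{5 \cdot \frac{1}{5} \cdot 126 \left(7 + 5 \cdot 176\right)} = \left(-23039\right) \frac{1}{27098} - \frac{14579}{5 \cdot \frac{1}{5} \cdot 126 \left(7 + 880\right)} = - \frac{23039}{27098} - \frac{14579}{5 \cdot \frac{1}{5} \cdot 126 \cdot 887} = - \frac{23039}{27098} - \frac{14579}{5 \cdot \frac{111762}{5}} = - \frac{23039}{27098} - \frac{14579}{111762} = - \frac{742486615}{757131669}$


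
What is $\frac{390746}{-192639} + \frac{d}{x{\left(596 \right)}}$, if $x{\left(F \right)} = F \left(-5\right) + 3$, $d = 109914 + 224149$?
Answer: $- \frac{65516813099}{573486303} \approx -114.24$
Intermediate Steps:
$d = 334063$
$x{\left(F \right)} = 3 - 5 F$ ($x{\left(F \right)} = - 5 F + 3 = 3 - 5 F$)
$\frac{390746}{-192639} + \frac{d}{x{\left(596 \right)}} = \frac{390746}{-192639} + \frac{334063}{3 - 2980} = 390746 \left(- \frac{1}{192639}\right) + \frac{334063}{3 - 2980} = - \frac{390746}{192639} + \frac{334063}{-2977} = - \frac{390746}{192639} + 334063 \left(- \frac{1}{2977}\right) = - \frac{390746}{192639} - \frac{334063}{2977} = - \frac{65516813099}{573486303}$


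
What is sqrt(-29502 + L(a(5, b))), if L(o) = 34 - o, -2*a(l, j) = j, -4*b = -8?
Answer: I*sqrt(29467) ≈ 171.66*I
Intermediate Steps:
b = 2 (b = -1/4*(-8) = 2)
a(l, j) = -j/2
sqrt(-29502 + L(a(5, b))) = sqrt(-29502 + (34 - (-1)*2/2)) = sqrt(-29502 + (34 - 1*(-1))) = sqrt(-29502 + (34 + 1)) = sqrt(-29502 + 35) = sqrt(-29467) = I*sqrt(29467)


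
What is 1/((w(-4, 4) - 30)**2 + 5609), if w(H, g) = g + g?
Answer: 1/6093 ≈ 0.00016412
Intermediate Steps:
w(H, g) = 2*g
1/((w(-4, 4) - 30)**2 + 5609) = 1/((2*4 - 30)**2 + 5609) = 1/((8 - 30)**2 + 5609) = 1/((-22)**2 + 5609) = 1/(484 + 5609) = 1/6093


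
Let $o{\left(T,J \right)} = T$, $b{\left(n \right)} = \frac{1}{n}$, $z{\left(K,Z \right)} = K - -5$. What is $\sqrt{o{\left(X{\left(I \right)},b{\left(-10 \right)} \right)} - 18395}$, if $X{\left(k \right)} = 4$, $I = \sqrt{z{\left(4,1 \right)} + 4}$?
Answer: $i \sqrt{18391} \approx 135.61 i$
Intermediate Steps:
$z{\left(K,Z \right)} = 5 + K$ ($z{\left(K,Z \right)} = K + 5 = 5 + K$)
$I = \sqrt{13}$ ($I = \sqrt{\left(5 + 4\right) + 4} = \sqrt{9 + 4} = \sqrt{13} \approx 3.6056$)
$\sqrt{o{\left(X{\left(I \right)},b{\left(-10 \right)} \right)} - 18395} = \sqrt{4 - 18395} = \sqrt{-18391} = i \sqrt{18391}$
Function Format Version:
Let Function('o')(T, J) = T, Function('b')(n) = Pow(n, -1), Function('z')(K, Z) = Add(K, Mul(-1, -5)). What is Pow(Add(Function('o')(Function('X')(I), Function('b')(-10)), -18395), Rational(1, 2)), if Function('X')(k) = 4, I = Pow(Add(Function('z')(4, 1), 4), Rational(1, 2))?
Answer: Mul(I, Pow(18391, Rational(1, 2))) ≈ Mul(135.61, I)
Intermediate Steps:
Function('z')(K, Z) = Add(5, K) (Function('z')(K, Z) = Add(K, 5) = Add(5, K))
I = Pow(13, Rational(1, 2)) (I = Pow(Add(Add(5, 4), 4), Rational(1, 2)) = Pow(Add(9, 4), Rational(1, 2)) = Pow(13, Rational(1, 2)) ≈ 3.6056)
Pow(Add(Function('o')(Function('X')(I), Function('b')(-10)), -18395), Rational(1, 2)) = Pow(Add(4, -18395), Rational(1, 2)) = Pow(-18391, Rational(1, 2)) = Mul(I, Pow(18391, Rational(1, 2)))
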